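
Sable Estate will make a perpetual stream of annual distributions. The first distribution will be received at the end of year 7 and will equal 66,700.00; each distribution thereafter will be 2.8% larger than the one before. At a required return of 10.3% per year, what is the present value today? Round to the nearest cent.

493868.69

Value at end of year 6: C₁ / (r − g) = 66,700.00 / (0.103 − 0.028) = 889,333.3333
Discount to today: PV = 889,333.3333 / (1 + 0.103)^6 = 889,333.3333 / 1.800749 = 493,868.69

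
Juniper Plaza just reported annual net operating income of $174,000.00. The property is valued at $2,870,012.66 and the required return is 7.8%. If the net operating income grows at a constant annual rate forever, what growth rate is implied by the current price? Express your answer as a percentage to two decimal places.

P = D₀(1+g)/(r−g) ⇒ P(r−g) = D₀(1+g) ⇒ g(P+D₀) = P·r − D₀
g = (P·r − D₀)/(P + D₀) = ($2,870,012.66×0.078 − $174,000.00) / ($2,870,012.66 + $174,000.00) = 0.016380

1.64%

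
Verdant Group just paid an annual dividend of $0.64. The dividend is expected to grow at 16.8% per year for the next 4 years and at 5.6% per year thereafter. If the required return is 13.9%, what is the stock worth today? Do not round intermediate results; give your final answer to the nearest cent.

$11.73

D_1 = 0.74752
D_2 = 0.87310
D_3 = 1.01978
D_4 = 1.19111
Terminal value at year 4: TV = D_4×(1+g_2)/(r−g_2) = 1.25781/0.083 = 15.15435
P_0 = D_1/(1+r)^1 + D_2/(1+r)^2 + D_3/(1+r)^3 + D_4/(1+r)^4 + TV/(1+r)^4
    = 0.65629 + 0.67300 + 0.69014 + 0.70771 + 9.00414 = 11.73129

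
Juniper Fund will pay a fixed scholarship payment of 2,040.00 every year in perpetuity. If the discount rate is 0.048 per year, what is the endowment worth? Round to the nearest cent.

Level perpetuity: PV = C / r = 2,040.00 / 0.048 = 42,500.00

42500.00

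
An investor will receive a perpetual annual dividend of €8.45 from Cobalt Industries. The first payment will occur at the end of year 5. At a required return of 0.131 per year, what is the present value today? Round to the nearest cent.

Value at end of year 4: C / r = €8.45 / 0.131 = €64.5038
Discount to today: PV = €64.5038 / (1 + 0.131)^4 = €64.5038 / 1.636253 = €39.42

€39.42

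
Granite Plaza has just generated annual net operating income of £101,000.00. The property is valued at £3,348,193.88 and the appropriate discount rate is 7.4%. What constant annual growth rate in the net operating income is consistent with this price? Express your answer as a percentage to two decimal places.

P = D₀(1+g)/(r−g) ⇒ P(r−g) = D₀(1+g) ⇒ g(P+D₀) = P·r − D₀
g = (P·r − D₀)/(P + D₀) = (£3,348,193.88×0.074 − £101,000.00) / (£3,348,193.88 + £101,000.00) = 0.042551

4.26%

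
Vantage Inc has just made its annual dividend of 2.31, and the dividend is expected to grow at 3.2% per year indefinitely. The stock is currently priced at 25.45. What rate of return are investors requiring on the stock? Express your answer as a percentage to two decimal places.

12.57%

D₁ = 2.31 × 1.032 = 2.3839
P = D₁/(r − g) ⇒ r = D₁/P + g = 2.3839/25.45 + 0.032 = 0.093671 + 0.032 = 0.125671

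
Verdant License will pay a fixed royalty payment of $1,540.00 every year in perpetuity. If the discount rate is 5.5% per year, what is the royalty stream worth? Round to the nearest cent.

$28000.00

Level perpetuity: PV = C / r = $1,540.00 / 0.055 = $28,000.00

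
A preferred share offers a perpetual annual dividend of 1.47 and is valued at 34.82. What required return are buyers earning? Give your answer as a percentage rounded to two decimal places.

P = C/r ⇒ r = C/P = 1.47/34.82 = 0.042217

4.22%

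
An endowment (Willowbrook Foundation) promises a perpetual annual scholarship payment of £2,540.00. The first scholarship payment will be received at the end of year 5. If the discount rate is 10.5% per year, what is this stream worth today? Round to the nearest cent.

Value at end of year 4: C / r = £2,540.00 / 0.105 = £24,190.4762
Discount to today: PV = £24,190.4762 / (1 + 0.105)^4 = £24,190.4762 / 1.490902 = £16,225.40

£16225.40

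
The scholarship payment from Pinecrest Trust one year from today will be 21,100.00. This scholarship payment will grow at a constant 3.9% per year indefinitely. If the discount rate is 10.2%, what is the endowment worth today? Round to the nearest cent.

Growing perpetuity: P = D₁ / (r − g) = 21,100.0000 / (0.102 − 0.039) = 334,920.63

334920.63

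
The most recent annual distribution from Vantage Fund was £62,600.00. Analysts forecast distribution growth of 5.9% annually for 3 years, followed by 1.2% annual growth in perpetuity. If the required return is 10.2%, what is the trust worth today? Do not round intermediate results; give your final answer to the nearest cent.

D_1 = 66293.40000
D_2 = 70204.71060
D_3 = 74346.78853
Terminal value at year 3: TV = D_3×(1+g_2)/(r−g_2) = 75238.94999/0.09 = 835988.33320
P_0 = D_1/(1+r)^1 + D_2/(1+r)^2 + D_3/(1+r)^3 + TV/(1+r)^3
    = 60157.35027 + 57810.01265 + 55554.26805 + 624676.88077 = 798198.51175

£798198.51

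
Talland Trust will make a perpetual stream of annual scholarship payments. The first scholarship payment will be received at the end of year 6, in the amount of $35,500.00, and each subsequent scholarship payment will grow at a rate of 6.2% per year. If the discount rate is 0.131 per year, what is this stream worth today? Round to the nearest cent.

Value at end of year 5: C₁ / (r − g) = $35,500.00 / (0.131 − 0.062) = $514,492.7536
Discount to today: PV = $514,492.7536 / (1 + 0.131)^5 = $514,492.7536 / 1.850602 = $278,013.73

$278013.73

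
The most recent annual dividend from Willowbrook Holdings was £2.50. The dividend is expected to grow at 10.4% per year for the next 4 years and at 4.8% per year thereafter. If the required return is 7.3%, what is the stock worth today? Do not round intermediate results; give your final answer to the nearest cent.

£128.19

D_1 = 2.76000
D_2 = 3.04704
D_3 = 3.36393
D_4 = 3.71378
Terminal value at year 4: TV = D_4×(1+g_2)/(r−g_2) = 3.89204/0.025 = 155.68170
P_0 = D_1/(1+r)^1 + D_2/(1+r)^2 + D_3/(1+r)^3 + D_4/(1+r)^4 + TV/(1+r)^4
    = 2.57223 + 2.64654 + 2.72300 + 2.80167 + 117.44612 = 128.18957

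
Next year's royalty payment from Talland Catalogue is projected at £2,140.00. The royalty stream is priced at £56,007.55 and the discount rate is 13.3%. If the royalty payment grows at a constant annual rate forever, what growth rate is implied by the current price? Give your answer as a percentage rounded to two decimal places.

P = D₁/(r−g) ⇒ g = r − D₁/P = 0.133 − £2,140.00/£56,007.55 = 0.094791

9.48%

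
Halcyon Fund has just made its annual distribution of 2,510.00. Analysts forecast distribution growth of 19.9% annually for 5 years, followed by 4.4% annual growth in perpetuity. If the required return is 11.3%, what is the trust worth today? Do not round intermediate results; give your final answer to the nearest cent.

D_1 = 3009.49000
D_2 = 3608.37851
D_3 = 4326.44583
D_4 = 5187.40855
D_5 = 6219.70286
Terminal value at year 5: TV = D_5×(1+g_2)/(r−g_2) = 6493.36978/0.069 = 94106.80844
P_0 = D_1/(1+r)^1 + D_2/(1+r)^2 + D_3/(1+r)^3 + D_4/(1+r)^4 + D_5/(1+r)^5 + TV/(1+r)^5
    = 2703.94429 + 2912.87440 + 3137.94826 + 3380.41326 + 3641.61321 + 55099.19112 = 70875.98453

70875.98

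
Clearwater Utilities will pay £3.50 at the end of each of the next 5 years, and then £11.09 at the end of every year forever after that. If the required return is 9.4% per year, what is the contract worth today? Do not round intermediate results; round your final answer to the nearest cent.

£88.76

PV of 5-year annuity: £3.50 × [1 − (1+0.094)^−5] / 0.094 = 13.47365
Perpetuity value at year 5: £11.09 / 0.094 = 117.97872
PV of perpetuity: 117.97872 / (1+0.094)^5 = 75.28650
Total PV = 13.47365 + 75.28650 = 88.76015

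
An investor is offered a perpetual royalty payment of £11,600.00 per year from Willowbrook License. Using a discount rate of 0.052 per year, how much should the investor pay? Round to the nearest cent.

Level perpetuity: PV = C / r = £11,600.00 / 0.052 = £223,076.92

£223076.92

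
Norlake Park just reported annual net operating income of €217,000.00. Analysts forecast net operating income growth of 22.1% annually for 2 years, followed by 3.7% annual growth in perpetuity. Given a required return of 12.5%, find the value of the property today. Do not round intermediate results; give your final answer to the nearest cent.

D_1 = 264957.00000
D_2 = 323512.49700
Terminal value at year 2: TV = D_2×(1+g_2)/(r−g_2) = 335482.45939/0.088 = 3812300.67488
P_0 = D_1/(1+r)^1 + D_2/(1+r)^2 + TV/(1+r)^2
    = 235517.33333 + 255614.81244 + 3012188.18756 = 3503320.33333

€3503320.33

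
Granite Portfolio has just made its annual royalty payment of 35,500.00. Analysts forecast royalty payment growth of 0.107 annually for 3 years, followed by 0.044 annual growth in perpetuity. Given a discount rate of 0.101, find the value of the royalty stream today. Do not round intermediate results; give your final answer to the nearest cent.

768563.69

D_1 = 39298.50000
D_2 = 43503.43950
D_3 = 48158.30753
Terminal value at year 3: TV = D_3×(1+g_2)/(r−g_2) = 50277.27306/0.057 = 882057.42206
P_0 = D_1/(1+r)^1 + D_2/(1+r)^2 + D_3/(1+r)^3 + TV/(1+r)^3
    = 35693.46049 + 35887.97526 + 36083.55006 + 660898.70634 = 768563.69215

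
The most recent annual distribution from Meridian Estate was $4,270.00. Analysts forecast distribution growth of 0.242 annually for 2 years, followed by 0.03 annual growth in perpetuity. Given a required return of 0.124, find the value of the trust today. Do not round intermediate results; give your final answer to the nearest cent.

D_1 = 5303.34000
D_2 = 6586.74828
Terminal value at year 2: TV = D_2×(1+g_2)/(r−g_2) = 6784.35073/0.094 = 72173.94392
P_0 = D_1/(1+r)^1 + D_2/(1+r)^2 + TV/(1+r)^2
    = 4718.27402 + 5213.60884 + 57127.84153 = 67059.72439

$67059.72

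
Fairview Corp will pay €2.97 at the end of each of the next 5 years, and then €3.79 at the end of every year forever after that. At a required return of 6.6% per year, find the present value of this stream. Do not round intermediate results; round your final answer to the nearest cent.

€54.03

PV of 5-year annuity: €2.97 × [1 − (1+0.066)^−5] / 0.066 = 12.30913
Perpetuity value at year 5: €3.79 / 0.066 = 57.42424
PV of perpetuity: 57.42424 / (1+0.066)^5 = 41.71663
Total PV = 12.30913 + 41.71663 = 54.02576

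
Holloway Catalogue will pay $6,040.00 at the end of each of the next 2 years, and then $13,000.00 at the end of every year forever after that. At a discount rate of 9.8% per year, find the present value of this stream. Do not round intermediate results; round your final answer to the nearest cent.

PV of 2-year annuity: $6,040.00 × [1 − (1+0.098)^−2] / 0.098 = 10510.84767
Perpetuity value at year 2: $13,000.00 / 0.098 = 132653.06122
PV of perpetuity: 132653.06122 / (1+0.098)^2 = 110030.37583
Total PV = 10510.84767 + 110030.37583 = 120541.22351

$120541.22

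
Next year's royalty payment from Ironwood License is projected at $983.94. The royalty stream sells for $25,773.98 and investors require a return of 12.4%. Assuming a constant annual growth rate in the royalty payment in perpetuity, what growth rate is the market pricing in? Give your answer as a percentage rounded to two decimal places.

8.58%

P = D₁/(r−g) ⇒ g = r − D₁/P = 0.124 − $983.94/$25,773.98 = 0.085824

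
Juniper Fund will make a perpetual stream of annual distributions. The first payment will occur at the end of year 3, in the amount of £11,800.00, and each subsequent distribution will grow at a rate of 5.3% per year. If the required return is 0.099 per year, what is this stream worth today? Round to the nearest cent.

Value at end of year 2: C₁ / (r − g) = £11,800.00 / (0.099 − 0.053) = £256,521.7391
Discount to today: PV = £256,521.7391 / (1 + 0.099)^2 = £256,521.7391 / 1.207801 = £212,387.42

£212387.42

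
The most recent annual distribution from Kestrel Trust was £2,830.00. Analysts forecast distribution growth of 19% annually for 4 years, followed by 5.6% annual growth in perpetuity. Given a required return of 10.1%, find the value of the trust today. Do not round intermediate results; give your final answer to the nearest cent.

£104431.09

D_1 = 3367.70000
D_2 = 4007.56300
D_3 = 4768.99997
D_4 = 5675.10996
Terminal value at year 4: TV = D_4×(1+g_2)/(r−g_2) = 5992.91612/0.045 = 133175.91383
P_0 = D_1/(1+r)^1 + D_2/(1+r)^2 + D_3/(1+r)^3 + D_4/(1+r)^4 + TV/(1+r)^4
    = 3058.76476 + 3306.02186 + 3573.26613 + 3862.11326 + 90630.92440 = 104431.09040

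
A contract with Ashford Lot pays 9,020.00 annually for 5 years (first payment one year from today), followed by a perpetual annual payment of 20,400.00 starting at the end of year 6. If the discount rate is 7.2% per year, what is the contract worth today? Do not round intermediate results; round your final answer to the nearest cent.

236921.89

PV of 5-year annuity: 9,020.00 × [1 − (1+0.072)^−5] / 0.072 = 36786.57169
Perpetuity value at year 5: 20,400.00 / 0.072 = 283333.33333
PV of perpetuity: 283333.33333 / (1+0.072)^5 = 200135.32196
Total PV = 36786.57169 + 200135.32196 = 236921.89366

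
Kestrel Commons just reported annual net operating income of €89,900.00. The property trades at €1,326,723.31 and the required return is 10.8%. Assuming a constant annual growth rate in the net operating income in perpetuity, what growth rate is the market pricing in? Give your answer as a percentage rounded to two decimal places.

P = D₀(1+g)/(r−g) ⇒ P(r−g) = D₀(1+g) ⇒ g(P+D₀) = P·r − D₀
g = (P·r − D₀)/(P + D₀) = (€1,326,723.31×0.108 − €89,900.00) / (€1,326,723.31 + €89,900.00) = 0.037685

3.77%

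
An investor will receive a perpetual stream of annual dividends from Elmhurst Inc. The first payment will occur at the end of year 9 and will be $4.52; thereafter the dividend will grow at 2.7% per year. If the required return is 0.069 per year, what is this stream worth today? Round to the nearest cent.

Value at end of year 8: C₁ / (r − g) = $4.52 / (0.069 − 0.027) = $107.6190
Discount to today: PV = $107.6190 / (1 + 0.069)^8 = $107.6190 / 1.705382 = $63.11

$63.11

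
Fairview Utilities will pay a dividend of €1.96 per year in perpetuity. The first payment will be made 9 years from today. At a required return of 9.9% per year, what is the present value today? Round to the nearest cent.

Value at end of year 8: C / r = €1.96 / 0.099 = €19.7980
Discount to today: PV = €19.7980 / (1 + 0.099)^8 = €19.7980 / 2.128049 = €9.30

€9.30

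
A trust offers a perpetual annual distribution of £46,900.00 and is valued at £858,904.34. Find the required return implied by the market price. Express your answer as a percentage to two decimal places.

5.46%

P = C/r ⇒ r = C/P = £46,900.00/£858,904.34 = 0.054604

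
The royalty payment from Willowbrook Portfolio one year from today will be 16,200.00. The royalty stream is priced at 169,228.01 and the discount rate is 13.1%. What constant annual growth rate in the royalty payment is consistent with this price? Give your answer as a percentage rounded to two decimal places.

P = D₁/(r−g) ⇒ g = r − D₁/P = 0.131 − 16,200.00/169,228.01 = 0.035271

3.53%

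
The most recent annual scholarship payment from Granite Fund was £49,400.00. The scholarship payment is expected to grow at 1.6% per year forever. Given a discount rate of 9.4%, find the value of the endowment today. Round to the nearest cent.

D₁ = D₀ × (1 + g) = £49,400.00 × 1.016 = £50,190.4000
Growing perpetuity: P = D₁ / (r − g) = £50,190.4000 / (0.094 − 0.016) = £643,466.67

£643466.67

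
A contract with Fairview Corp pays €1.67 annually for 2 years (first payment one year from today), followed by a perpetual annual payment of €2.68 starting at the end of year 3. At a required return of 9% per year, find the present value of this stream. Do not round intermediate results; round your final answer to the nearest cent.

€28.00

PV of 2-year annuity: €1.67 × [1 − (1+0.09)^−2] / 0.09 = 2.93772
Perpetuity value at year 2: €2.68 / 0.09 = 29.77778
PV of perpetuity: 29.77778 / (1+0.09)^2 = 25.06336
Total PV = 2.93772 + 25.06336 = 28.00108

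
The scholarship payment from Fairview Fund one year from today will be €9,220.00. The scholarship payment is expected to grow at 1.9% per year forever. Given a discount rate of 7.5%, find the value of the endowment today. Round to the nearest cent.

€164642.86

Growing perpetuity: P = D₁ / (r − g) = €9,220.0000 / (0.075 − 0.019) = €164,642.86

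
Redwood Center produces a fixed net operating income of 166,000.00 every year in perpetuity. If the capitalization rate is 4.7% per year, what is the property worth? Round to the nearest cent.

3531914.89

Level perpetuity: PV = C / r = 166,000.00 / 0.047 = 3,531,914.89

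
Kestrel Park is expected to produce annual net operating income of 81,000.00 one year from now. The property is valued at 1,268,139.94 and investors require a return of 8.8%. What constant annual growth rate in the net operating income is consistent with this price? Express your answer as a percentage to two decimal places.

P = D₁/(r−g) ⇒ g = r − D₁/P = 0.088 − 81,000.00/1,268,139.94 = 0.024127

2.41%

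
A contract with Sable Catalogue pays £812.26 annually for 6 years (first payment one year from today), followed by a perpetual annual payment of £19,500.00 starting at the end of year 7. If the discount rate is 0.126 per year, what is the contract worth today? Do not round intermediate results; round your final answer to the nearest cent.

£79217.10

PV of 6-year annuity: £812.26 × [1 − (1+0.126)^−6] / 0.126 = 3283.54445
Perpetuity value at year 6: £19,500.00 / 0.126 = 154761.90476
PV of perpetuity: 154761.90476 / (1+0.126)^6 = 75933.55331
Total PV = 3283.54445 + 75933.55331 = 79217.09776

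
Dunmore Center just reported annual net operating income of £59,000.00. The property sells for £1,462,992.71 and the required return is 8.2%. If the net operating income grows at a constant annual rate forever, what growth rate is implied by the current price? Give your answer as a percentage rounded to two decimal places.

P = D₀(1+g)/(r−g) ⇒ P(r−g) = D₀(1+g) ⇒ g(P+D₀) = P·r − D₀
g = (P·r − D₀)/(P + D₀) = (£1,462,992.71×0.082 − £59,000.00) / (£1,462,992.71 + £59,000.00) = 0.040056

4.01%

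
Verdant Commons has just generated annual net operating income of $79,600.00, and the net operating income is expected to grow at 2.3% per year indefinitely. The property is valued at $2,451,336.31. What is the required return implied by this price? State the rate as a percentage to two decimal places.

D₁ = $79,600.00 × 1.023 = $81,430.8000
P = D₁/(r − g) ⇒ r = D₁/P + g = $81,430.8000/$2,451,336.31 + 0.023 = 0.033219 + 0.023 = 0.056219

5.62%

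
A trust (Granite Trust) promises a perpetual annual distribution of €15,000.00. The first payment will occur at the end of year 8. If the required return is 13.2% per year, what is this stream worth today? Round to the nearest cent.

Value at end of year 7: C / r = €15,000.00 / 0.132 = €113,636.3636
Discount to today: PV = €113,636.3636 / (1 + 0.132)^7 = €113,636.3636 / 2.381908 = €47,708.12

€47708.12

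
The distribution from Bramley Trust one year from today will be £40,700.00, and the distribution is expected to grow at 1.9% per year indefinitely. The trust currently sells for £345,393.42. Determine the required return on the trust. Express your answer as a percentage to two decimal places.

P = D₁/(r − g) ⇒ r = D₁/P + g = £40,700.0000/£345,393.42 + 0.019 = 0.117837 + 0.019 = 0.136837

13.68%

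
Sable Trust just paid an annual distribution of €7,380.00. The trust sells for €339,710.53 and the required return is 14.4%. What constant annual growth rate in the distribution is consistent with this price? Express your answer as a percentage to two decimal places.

11.97%

P = D₀(1+g)/(r−g) ⇒ P(r−g) = D₀(1+g) ⇒ g(P+D₀) = P·r − D₀
g = (P·r − D₀)/(P + D₀) = (€339,710.53×0.144 − €7,380.00) / (€339,710.53 + €7,380.00) = 0.119676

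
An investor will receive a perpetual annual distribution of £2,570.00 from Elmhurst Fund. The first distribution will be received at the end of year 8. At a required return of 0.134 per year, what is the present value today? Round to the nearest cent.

Value at end of year 7: C / r = £2,570.00 / 0.134 = £19,179.1045
Discount to today: PV = £19,179.1045 / (1 + 0.134)^7 = £19,179.1045 / 2.411523 = £7,953.11

£7953.11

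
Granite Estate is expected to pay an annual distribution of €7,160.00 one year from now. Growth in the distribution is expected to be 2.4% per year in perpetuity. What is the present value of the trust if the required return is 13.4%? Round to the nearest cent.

€65090.91

Growing perpetuity: P = D₁ / (r − g) = €7,160.0000 / (0.134 − 0.024) = €65,090.91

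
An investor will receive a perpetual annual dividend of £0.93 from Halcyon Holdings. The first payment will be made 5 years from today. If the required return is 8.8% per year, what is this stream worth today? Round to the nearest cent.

Value at end of year 4: C / r = £0.93 / 0.088 = £10.5682
Discount to today: PV = £10.5682 / (1 + 0.088)^4 = £10.5682 / 1.401250 = £7.54

£7.54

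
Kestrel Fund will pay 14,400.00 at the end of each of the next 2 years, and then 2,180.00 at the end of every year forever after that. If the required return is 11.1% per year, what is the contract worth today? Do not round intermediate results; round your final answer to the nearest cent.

PV of 2-year annuity: 14,400.00 × [1 − (1+0.111)^−2] / 0.111 = 24627.62928
Perpetuity value at year 2: 2,180.00 / 0.111 = 19639.63964
PV of perpetuity: 19639.63964 / (1+0.111)^2 = 15911.29021
Total PV = 24627.62928 + 15911.29021 = 40538.91949

40538.92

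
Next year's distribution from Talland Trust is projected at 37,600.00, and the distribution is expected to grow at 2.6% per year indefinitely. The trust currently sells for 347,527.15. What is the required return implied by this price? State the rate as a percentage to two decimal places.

13.42%

P = D₁/(r − g) ⇒ r = D₁/P + g = 37,600.0000/347,527.15 + 0.026 = 0.108193 + 0.026 = 0.134193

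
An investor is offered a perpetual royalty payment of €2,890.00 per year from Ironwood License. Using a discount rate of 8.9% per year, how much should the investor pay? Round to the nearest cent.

Level perpetuity: PV = C / r = €2,890.00 / 0.089 = €32,471.91

€32471.91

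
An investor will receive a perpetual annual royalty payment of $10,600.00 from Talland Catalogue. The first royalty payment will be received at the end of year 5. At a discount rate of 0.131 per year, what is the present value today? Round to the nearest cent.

$49452.03

Value at end of year 4: C / r = $10,600.00 / 0.131 = $80,916.0305
Discount to today: PV = $80,916.0305 / (1 + 0.131)^4 = $80,916.0305 / 1.636253 = $49,452.03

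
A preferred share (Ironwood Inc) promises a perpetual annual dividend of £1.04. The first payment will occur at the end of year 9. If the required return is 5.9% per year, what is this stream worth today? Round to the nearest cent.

Value at end of year 8: C / r = £1.04 / 0.059 = £17.6271
Discount to today: PV = £17.6271 / (1 + 0.059)^8 = £17.6271 / 1.581859 = £11.14

£11.14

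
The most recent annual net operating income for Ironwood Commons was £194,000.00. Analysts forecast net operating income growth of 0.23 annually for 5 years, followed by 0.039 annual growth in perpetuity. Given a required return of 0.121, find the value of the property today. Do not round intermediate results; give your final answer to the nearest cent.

£5201734.66

D_1 = 238620.00000
D_2 = 293502.60000
D_3 = 361008.19800
D_4 = 444040.08354
D_5 = 546169.30275
Terminal value at year 5: TV = D_5×(1+g_2)/(r−g_2) = 567469.90556/0.082 = 6920364.70197
P_0 = D_1/(1+r)^1 + D_2/(1+r)^2 + D_3/(1+r)^3 + D_4/(1+r)^4 + D_5/(1+r)^5 + TV/(1+r)^5
    = 212863.51472 + 233561.21597 + 256271.45017 + 281189.90519 + 308531.29650 + 3909317.28130 = 5201734.66385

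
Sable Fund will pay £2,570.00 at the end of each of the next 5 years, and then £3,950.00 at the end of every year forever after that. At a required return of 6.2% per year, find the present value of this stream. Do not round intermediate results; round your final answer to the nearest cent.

PV of 5-year annuity: £2,570.00 × [1 − (1+0.062)^−5] / 0.062 = 10767.12709
Perpetuity value at year 5: £3,950.00 / 0.062 = 63709.67742
PV of perpetuity: 63709.67742 / (1+0.062)^5 = 47160.98014
Total PV = 10767.12709 + 47160.98014 = 57928.10723

£57928.11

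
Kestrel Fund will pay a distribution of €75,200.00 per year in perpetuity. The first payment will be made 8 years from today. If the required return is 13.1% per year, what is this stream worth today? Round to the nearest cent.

Value at end of year 7: C / r = €75,200.00 / 0.131 = €574,045.8015
Discount to today: PV = €574,045.8015 / (1 + 0.131)^7 = €574,045.8015 / 2.367218 = €242,498.08

€242498.08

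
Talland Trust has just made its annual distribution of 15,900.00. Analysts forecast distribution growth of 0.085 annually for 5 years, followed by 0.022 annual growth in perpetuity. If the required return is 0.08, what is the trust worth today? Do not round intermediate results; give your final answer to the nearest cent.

D_1 = 17251.50000
D_2 = 18717.87750
D_3 = 20308.89709
D_4 = 22035.15334
D_5 = 23908.14137
Terminal value at year 5: TV = D_5×(1+g_2)/(r−g_2) = 24434.12048/0.058 = 421277.93938
P_0 = D_1/(1+r)^1 + D_2/(1+r)^2 + D_3/(1+r)^3 + D_4/(1+r)^4 + D_5/(1+r)^5 + TV/(1+r)^5
    = 15973.61111 + 16047.56301 + 16121.85729 + 16196.49552 + 16271.47929 + 286714.68682 = 367325.69304

367325.69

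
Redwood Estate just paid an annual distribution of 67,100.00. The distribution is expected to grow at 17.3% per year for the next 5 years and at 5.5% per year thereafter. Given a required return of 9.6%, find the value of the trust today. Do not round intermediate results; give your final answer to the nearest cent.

2837729.72

D_1 = 78708.30000
D_2 = 92324.83590
D_3 = 108297.03251
D_4 = 127032.41914
D_5 = 149009.02765
Terminal value at year 5: TV = D_5×(1+g_2)/(r−g_2) = 157204.52417/0.041 = 3834256.68697
P_0 = D_1/(1+r)^1 + D_2/(1+r)^2 + D_3/(1+r)^3 + D_4/(1+r)^4 + D_5/(1+r)^5 + TV/(1+r)^5
    = 71814.14234 + 76859.47898 + 82259.27814 + 88038.44275 + 94223.62532 + 2424534.74907 = 2837729.71660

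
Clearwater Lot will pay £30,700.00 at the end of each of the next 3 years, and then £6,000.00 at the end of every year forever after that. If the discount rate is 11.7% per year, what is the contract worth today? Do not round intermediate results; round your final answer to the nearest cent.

PV of 3-year annuity: £30,700.00 × [1 − (1+0.117)^−3] / 0.117 = 74118.01582
Perpetuity value at year 3: £6,000.00 / 0.117 = 51282.05128
PV of perpetuity: 51282.05128 / (1+0.117)^3 = 36796.44559
Total PV = 74118.01582 + 36796.44559 = 110914.46140

£110914.46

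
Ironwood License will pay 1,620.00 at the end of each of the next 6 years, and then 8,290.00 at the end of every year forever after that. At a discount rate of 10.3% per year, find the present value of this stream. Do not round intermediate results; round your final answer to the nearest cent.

PV of 6-year annuity: 1,620.00 × [1 − (1+0.103)^−6] / 0.103 = 6993.92351
Perpetuity value at year 6: 8,290.00 / 0.103 = 80485.43689
PV of perpetuity: 80485.43689 / (1+0.103)^6 = 44695.54438
Total PV = 6993.92351 + 44695.54438 = 51689.46788

51689.47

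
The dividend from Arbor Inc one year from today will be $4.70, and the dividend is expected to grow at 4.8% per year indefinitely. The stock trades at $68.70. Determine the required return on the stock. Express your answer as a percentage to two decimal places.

P = D₁/(r − g) ⇒ r = D₁/P + g = $4.7000/$68.70 + 0.048 = 0.068413 + 0.048 = 0.116413

11.64%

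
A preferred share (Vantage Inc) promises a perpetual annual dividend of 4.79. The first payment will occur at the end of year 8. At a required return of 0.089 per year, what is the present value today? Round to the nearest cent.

29.63

Value at end of year 7: C / r = 4.79 / 0.089 = 53.8202
Discount to today: PV = 53.8202 / (1 + 0.089)^7 = 53.8202 / 1.816332 = 29.63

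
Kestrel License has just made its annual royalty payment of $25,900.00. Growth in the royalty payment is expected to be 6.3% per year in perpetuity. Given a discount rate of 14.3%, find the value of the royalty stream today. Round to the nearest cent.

D₁ = D₀ × (1 + g) = $25,900.00 × 1.063 = $27,531.7000
Growing perpetuity: P = D₁ / (r − g) = $27,531.7000 / (0.143 − 0.063) = $344,146.25

$344146.25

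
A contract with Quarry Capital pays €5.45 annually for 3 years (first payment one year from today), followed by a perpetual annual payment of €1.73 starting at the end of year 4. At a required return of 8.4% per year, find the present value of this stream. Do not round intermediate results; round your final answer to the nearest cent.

€30.11

PV of 3-year annuity: €5.45 × [1 − (1+0.084)^−3] / 0.084 = 13.94442
Perpetuity value at year 3: €1.73 / 0.084 = 20.59524
PV of perpetuity: 20.59524 / (1+0.084)^3 = 16.16884
Total PV = 13.94442 + 16.16884 = 30.11326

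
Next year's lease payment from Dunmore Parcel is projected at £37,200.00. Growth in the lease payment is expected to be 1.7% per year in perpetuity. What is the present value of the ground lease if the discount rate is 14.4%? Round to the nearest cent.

Growing perpetuity: P = D₁ / (r − g) = £37,200.0000 / (0.144 − 0.017) = £292,913.39

£292913.39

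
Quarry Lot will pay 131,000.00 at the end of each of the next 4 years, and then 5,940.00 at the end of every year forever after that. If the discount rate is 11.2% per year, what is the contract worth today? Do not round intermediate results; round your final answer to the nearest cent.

439376.57

PV of 4-year annuity: 131,000.00 × [1 − (1+0.112)^−4] / 0.112 = 404690.96361
Perpetuity value at year 4: 5,940.00 / 0.112 = 53035.71429
PV of perpetuity: 53035.71429 / (1+0.112)^4 = 34685.60494
Total PV = 404690.96361 + 34685.60494 = 439376.56856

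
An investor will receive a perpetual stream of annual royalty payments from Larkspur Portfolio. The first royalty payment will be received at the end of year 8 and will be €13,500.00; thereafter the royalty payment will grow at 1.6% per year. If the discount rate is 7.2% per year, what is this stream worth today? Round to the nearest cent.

€148177.49

Value at end of year 7: C₁ / (r − g) = €13,500.00 / (0.072 − 0.016) = €241,071.4286
Discount to today: PV = €241,071.4286 / (1 + 0.072)^7 = €241,071.4286 / 1.626910 = €148,177.49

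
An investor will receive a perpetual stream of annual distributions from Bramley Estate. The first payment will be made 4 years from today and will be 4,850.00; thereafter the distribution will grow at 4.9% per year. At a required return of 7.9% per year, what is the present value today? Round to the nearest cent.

128693.36

Value at end of year 3: C₁ / (r − g) = 4,850.00 / (0.079 − 0.049) = 161,666.6667
Discount to today: PV = 161,666.6667 / (1 + 0.079)^3 = 161,666.6667 / 1.256216 = 128,693.36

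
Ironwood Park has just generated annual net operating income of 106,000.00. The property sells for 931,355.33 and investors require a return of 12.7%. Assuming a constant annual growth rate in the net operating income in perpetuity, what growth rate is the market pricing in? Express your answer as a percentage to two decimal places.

1.18%

P = D₀(1+g)/(r−g) ⇒ P(r−g) = D₀(1+g) ⇒ g(P+D₀) = P·r − D₀
g = (P·r − D₀)/(P + D₀) = (931,355.33×0.127 − 106,000.00) / (931,355.33 + 106,000.00) = 0.011840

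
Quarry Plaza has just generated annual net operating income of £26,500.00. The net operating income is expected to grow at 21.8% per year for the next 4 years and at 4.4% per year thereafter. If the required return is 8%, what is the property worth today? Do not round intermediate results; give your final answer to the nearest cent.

£1387662.72

D_1 = 32277.00000
D_2 = 39313.38600
D_3 = 47883.70415
D_4 = 58322.35165
Terminal value at year 4: TV = D_4×(1+g_2)/(r−g_2) = 60888.53512/0.036 = 1691348.19792
P_0 = D_1/(1+r)^1 + D_2/(1+r)^2 + D_3/(1+r)^3 + D_4/(1+r)^4 + TV/(1+r)^4
    = 29886.11111 + 33704.89198 + 38011.62817 + 42868.66955 + 1243191.41694 = 1387662.71775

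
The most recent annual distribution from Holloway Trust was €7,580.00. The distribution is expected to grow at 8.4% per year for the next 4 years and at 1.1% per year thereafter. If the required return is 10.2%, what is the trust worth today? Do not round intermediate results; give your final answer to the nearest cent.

D_1 = 8216.72000
D_2 = 8906.92448
D_3 = 9655.10614
D_4 = 10466.13505
Terminal value at year 4: TV = D_4×(1+g_2)/(r−g_2) = 10581.26254/0.091 = 116277.61030
P_0 = D_1/(1+r)^1 + D_2/(1+r)^2 + D_3/(1+r)^3 + D_4/(1+r)^4 + TV/(1+r)^4
    = 7456.18875 + 7334.39982 + 7214.60019 + 7096.75735 + 78844.19432 = 107946.14043

€107946.14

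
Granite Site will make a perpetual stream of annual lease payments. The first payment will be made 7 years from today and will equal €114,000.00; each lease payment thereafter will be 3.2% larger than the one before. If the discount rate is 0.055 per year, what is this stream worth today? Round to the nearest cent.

Value at end of year 6: C₁ / (r − g) = €114,000.00 / (0.055 − 0.032) = €4,956,521.7391
Discount to today: PV = €4,956,521.7391 / (1 + 0.055)^6 = €4,956,521.7391 / 1.378843 = €3,594,696.74

€3594696.74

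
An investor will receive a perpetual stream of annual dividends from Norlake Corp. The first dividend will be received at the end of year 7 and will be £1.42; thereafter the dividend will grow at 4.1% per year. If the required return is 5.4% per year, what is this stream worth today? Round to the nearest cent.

£79.67

Value at end of year 6: C₁ / (r − g) = £1.42 / (0.054 − 0.041) = £109.2308
Discount to today: PV = £109.2308 / (1 + 0.054)^6 = £109.2308 / 1.371020 = £79.67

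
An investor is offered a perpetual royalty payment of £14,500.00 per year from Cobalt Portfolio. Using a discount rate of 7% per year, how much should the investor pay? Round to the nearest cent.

Level perpetuity: PV = C / r = £14,500.00 / 0.07 = £207,142.86

£207142.86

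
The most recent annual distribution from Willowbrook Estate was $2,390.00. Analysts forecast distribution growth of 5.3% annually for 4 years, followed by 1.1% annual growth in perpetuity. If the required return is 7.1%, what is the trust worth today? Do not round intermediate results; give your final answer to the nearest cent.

$46796.68

D_1 = 2516.67000
D_2 = 2650.05351
D_3 = 2790.50635
D_4 = 2938.40318
Terminal value at year 4: TV = D_4×(1+g_2)/(r−g_2) = 2970.72562/0.06 = 49512.09362
P_0 = D_1/(1+r)^1 + D_2/(1+r)^2 + D_3/(1+r)^3 + D_4/(1+r)^4 + TV/(1+r)^4
    = 2349.83193 + 2310.33896 + 2271.50973 + 2233.33310 + 37631.66271 = 46796.67644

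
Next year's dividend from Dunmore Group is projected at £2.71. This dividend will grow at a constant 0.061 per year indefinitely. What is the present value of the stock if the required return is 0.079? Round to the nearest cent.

Growing perpetuity: P = D₁ / (r − g) = £2.7100 / (0.079 − 0.061) = £150.56

£150.56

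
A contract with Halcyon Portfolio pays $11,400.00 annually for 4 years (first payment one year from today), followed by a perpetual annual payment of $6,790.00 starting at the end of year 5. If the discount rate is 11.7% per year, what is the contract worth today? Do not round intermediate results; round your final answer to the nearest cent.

PV of 4-year annuity: $11,400.00 × [1 − (1+0.117)^−4] / 0.117 = 34845.70351
Perpetuity value at year 4: $6,790.00 / 0.117 = 58034.18803
PV of perpetuity: 58034.18803 / (1+0.117)^4 = 37279.59796
Total PV = 34845.70351 + 37279.59796 = 72125.30147

$72125.30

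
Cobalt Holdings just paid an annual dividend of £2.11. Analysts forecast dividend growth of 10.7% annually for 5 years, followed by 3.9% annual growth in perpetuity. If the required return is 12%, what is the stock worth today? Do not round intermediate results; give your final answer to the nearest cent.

£35.72

D_1 = 2.33577
D_2 = 2.58570
D_3 = 2.86237
D_4 = 3.16864
D_5 = 3.50768
Terminal value at year 5: TV = D_5×(1+g_2)/(r−g_2) = 3.64448/0.081 = 44.99364
P_0 = D_1/(1+r)^1 + D_2/(1+r)^2 + D_3/(1+r)^3 + D_4/(1+r)^4 + D_5/(1+r)^5 + TV/(1+r)^5
    = 2.08551 + 2.06130 + 2.03738 + 2.01373 + 1.99035 + 25.53060 = 35.71887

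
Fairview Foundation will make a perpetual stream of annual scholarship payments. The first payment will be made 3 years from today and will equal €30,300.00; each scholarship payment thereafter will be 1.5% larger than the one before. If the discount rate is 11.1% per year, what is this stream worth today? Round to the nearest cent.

Value at end of year 2: C₁ / (r − g) = €30,300.00 / (0.111 − 0.015) = €315,625.0000
Discount to today: PV = €315,625.0000 / (1 + 0.111)^2 = €315,625.0000 / 1.234321 = €255,707.39

€255707.39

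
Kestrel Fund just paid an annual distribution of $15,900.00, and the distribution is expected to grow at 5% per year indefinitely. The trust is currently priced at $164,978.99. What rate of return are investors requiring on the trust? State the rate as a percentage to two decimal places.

15.12%

D₁ = $15,900.00 × 1.05 = $16,695.0000
P = D₁/(r − g) ⇒ r = D₁/P + g = $16,695.0000/$164,978.99 + 0.05 = 0.101195 + 0.05 = 0.151195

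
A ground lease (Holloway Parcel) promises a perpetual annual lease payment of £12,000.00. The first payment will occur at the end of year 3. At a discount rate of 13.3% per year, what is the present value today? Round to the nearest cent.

£70286.15

Value at end of year 2: C / r = £12,000.00 / 0.133 = £90,225.5639
Discount to today: PV = £90,225.5639 / (1 + 0.133)^2 = £90,225.5639 / 1.283689 = £70,286.15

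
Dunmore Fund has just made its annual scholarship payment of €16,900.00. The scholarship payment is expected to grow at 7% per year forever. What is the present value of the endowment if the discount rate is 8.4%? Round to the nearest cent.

D₁ = D₀ × (1 + g) = €16,900.00 × 1.07 = €18,083.0000
Growing perpetuity: P = D₁ / (r − g) = €18,083.0000 / (0.084 − 0.07) = €1,291,642.86

€1291642.86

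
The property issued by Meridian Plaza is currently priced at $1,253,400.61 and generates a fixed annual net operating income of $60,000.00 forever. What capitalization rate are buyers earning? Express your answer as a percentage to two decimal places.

4.79%

P = C/r ⇒ r = C/P = $60,000.00/$1,253,400.61 = 0.047870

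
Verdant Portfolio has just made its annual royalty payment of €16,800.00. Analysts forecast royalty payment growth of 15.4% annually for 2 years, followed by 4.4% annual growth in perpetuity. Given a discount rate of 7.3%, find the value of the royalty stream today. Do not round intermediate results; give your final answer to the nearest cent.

€737058.77

D_1 = 19387.20000
D_2 = 22372.82880
Terminal value at year 2: TV = D_2×(1+g_2)/(r−g_2) = 23357.23327/0.029 = 805421.83680
P_0 = D_1/(1+r)^1 + D_2/(1+r)^2 + TV/(1+r)^2
    = 18068.21994 + 19432.17690 + 699558.36846 = 737058.76531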